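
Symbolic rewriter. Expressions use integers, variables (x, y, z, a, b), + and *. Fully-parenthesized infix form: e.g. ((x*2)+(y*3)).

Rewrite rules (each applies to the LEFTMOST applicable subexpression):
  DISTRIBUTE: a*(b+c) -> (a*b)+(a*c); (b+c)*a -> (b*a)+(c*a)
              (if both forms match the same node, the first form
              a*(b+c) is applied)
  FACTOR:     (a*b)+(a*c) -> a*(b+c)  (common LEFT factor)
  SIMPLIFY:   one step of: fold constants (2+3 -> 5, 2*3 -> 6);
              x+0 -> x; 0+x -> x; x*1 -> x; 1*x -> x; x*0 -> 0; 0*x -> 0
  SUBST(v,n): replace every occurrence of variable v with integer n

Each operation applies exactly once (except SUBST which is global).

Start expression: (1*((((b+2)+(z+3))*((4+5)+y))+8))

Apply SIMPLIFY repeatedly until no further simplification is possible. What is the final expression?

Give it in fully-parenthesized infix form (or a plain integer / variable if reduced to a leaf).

Answer: ((((b+2)+(z+3))*(9+y))+8)

Derivation:
Start: (1*((((b+2)+(z+3))*((4+5)+y))+8))
Step 1: at root: (1*((((b+2)+(z+3))*((4+5)+y))+8)) -> ((((b+2)+(z+3))*((4+5)+y))+8); overall: (1*((((b+2)+(z+3))*((4+5)+y))+8)) -> ((((b+2)+(z+3))*((4+5)+y))+8)
Step 2: at LRL: (4+5) -> 9; overall: ((((b+2)+(z+3))*((4+5)+y))+8) -> ((((b+2)+(z+3))*(9+y))+8)
Fixed point: ((((b+2)+(z+3))*(9+y))+8)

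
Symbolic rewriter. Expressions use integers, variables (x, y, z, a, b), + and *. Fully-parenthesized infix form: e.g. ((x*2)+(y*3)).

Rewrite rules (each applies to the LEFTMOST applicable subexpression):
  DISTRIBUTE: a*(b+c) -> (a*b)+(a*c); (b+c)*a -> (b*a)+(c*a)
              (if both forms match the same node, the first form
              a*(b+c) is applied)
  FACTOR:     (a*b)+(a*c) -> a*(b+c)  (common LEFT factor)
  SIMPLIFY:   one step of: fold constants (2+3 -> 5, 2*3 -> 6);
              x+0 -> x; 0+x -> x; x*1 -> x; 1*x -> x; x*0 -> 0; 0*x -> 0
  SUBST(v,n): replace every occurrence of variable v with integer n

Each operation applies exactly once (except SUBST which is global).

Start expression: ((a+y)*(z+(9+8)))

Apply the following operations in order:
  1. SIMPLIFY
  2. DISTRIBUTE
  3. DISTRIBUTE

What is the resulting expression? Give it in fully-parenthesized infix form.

Start: ((a+y)*(z+(9+8)))
Apply SIMPLIFY at RR (target: (9+8)): ((a+y)*(z+(9+8))) -> ((a+y)*(z+17))
Apply DISTRIBUTE at root (target: ((a+y)*(z+17))): ((a+y)*(z+17)) -> (((a+y)*z)+((a+y)*17))
Apply DISTRIBUTE at L (target: ((a+y)*z)): (((a+y)*z)+((a+y)*17)) -> (((a*z)+(y*z))+((a+y)*17))

Answer: (((a*z)+(y*z))+((a+y)*17))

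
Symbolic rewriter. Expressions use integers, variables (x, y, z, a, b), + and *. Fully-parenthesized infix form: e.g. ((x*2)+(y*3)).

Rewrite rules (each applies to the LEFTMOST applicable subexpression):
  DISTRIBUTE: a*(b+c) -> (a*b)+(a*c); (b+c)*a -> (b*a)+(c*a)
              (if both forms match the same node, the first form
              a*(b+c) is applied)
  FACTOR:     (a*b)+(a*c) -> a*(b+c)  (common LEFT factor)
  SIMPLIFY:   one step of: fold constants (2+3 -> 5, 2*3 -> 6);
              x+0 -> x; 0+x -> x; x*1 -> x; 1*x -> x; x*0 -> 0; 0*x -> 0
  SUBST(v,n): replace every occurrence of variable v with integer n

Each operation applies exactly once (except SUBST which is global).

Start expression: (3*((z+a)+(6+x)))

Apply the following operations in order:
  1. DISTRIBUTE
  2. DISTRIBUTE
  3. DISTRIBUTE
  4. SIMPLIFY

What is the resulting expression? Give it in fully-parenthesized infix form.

Start: (3*((z+a)+(6+x)))
Apply DISTRIBUTE at root (target: (3*((z+a)+(6+x)))): (3*((z+a)+(6+x))) -> ((3*(z+a))+(3*(6+x)))
Apply DISTRIBUTE at L (target: (3*(z+a))): ((3*(z+a))+(3*(6+x))) -> (((3*z)+(3*a))+(3*(6+x)))
Apply DISTRIBUTE at R (target: (3*(6+x))): (((3*z)+(3*a))+(3*(6+x))) -> (((3*z)+(3*a))+((3*6)+(3*x)))
Apply SIMPLIFY at RL (target: (3*6)): (((3*z)+(3*a))+((3*6)+(3*x))) -> (((3*z)+(3*a))+(18+(3*x)))

Answer: (((3*z)+(3*a))+(18+(3*x)))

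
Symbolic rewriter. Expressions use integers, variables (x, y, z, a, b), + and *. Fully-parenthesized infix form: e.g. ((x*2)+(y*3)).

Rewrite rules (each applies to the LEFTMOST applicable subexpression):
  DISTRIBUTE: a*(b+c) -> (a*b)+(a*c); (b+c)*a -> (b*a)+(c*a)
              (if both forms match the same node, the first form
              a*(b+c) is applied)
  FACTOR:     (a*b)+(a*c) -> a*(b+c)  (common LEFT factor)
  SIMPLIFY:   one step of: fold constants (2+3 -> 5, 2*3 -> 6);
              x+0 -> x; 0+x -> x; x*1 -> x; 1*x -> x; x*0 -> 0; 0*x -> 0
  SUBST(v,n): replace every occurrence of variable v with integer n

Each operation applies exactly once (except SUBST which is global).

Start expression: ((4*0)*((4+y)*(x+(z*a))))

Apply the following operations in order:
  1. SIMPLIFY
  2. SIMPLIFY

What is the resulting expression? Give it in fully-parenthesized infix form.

Start: ((4*0)*((4+y)*(x+(z*a))))
Apply SIMPLIFY at L (target: (4*0)): ((4*0)*((4+y)*(x+(z*a)))) -> (0*((4+y)*(x+(z*a))))
Apply SIMPLIFY at root (target: (0*((4+y)*(x+(z*a))))): (0*((4+y)*(x+(z*a)))) -> 0

Answer: 0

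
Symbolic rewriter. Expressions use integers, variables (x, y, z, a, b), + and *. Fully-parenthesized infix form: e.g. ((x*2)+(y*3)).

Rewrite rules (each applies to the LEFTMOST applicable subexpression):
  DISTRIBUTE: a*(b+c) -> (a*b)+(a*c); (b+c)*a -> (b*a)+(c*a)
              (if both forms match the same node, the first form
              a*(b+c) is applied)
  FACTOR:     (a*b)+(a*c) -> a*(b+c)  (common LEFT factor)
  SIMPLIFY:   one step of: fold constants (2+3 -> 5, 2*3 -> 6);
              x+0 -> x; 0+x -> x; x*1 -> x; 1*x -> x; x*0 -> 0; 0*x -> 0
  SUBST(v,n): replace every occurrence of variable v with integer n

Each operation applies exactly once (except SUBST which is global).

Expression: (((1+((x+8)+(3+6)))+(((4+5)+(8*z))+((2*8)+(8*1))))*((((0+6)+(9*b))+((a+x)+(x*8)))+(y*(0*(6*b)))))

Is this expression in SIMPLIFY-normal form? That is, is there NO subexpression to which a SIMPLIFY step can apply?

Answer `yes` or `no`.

Expression: (((1+((x+8)+(3+6)))+(((4+5)+(8*z))+((2*8)+(8*1))))*((((0+6)+(9*b))+((a+x)+(x*8)))+(y*(0*(6*b)))))
Scanning for simplifiable subexpressions (pre-order)...
  at root: (((1+((x+8)+(3+6)))+(((4+5)+(8*z))+((2*8)+(8*1))))*((((0+6)+(9*b))+((a+x)+(x*8)))+(y*(0*(6*b))))) (not simplifiable)
  at L: ((1+((x+8)+(3+6)))+(((4+5)+(8*z))+((2*8)+(8*1)))) (not simplifiable)
  at LL: (1+((x+8)+(3+6))) (not simplifiable)
  at LLR: ((x+8)+(3+6)) (not simplifiable)
  at LLRL: (x+8) (not simplifiable)
  at LLRR: (3+6) (SIMPLIFIABLE)
  at LR: (((4+5)+(8*z))+((2*8)+(8*1))) (not simplifiable)
  at LRL: ((4+5)+(8*z)) (not simplifiable)
  at LRLL: (4+5) (SIMPLIFIABLE)
  at LRLR: (8*z) (not simplifiable)
  at LRR: ((2*8)+(8*1)) (not simplifiable)
  at LRRL: (2*8) (SIMPLIFIABLE)
  at LRRR: (8*1) (SIMPLIFIABLE)
  at R: ((((0+6)+(9*b))+((a+x)+(x*8)))+(y*(0*(6*b)))) (not simplifiable)
  at RL: (((0+6)+(9*b))+((a+x)+(x*8))) (not simplifiable)
  at RLL: ((0+6)+(9*b)) (not simplifiable)
  at RLLL: (0+6) (SIMPLIFIABLE)
  at RLLR: (9*b) (not simplifiable)
  at RLR: ((a+x)+(x*8)) (not simplifiable)
  at RLRL: (a+x) (not simplifiable)
  at RLRR: (x*8) (not simplifiable)
  at RR: (y*(0*(6*b))) (not simplifiable)
  at RRR: (0*(6*b)) (SIMPLIFIABLE)
  at RRRR: (6*b) (not simplifiable)
Found simplifiable subexpr at path LLRR: (3+6)
One SIMPLIFY step would give: (((1+((x+8)+9))+(((4+5)+(8*z))+((2*8)+(8*1))))*((((0+6)+(9*b))+((a+x)+(x*8)))+(y*(0*(6*b)))))
-> NOT in normal form.

Answer: no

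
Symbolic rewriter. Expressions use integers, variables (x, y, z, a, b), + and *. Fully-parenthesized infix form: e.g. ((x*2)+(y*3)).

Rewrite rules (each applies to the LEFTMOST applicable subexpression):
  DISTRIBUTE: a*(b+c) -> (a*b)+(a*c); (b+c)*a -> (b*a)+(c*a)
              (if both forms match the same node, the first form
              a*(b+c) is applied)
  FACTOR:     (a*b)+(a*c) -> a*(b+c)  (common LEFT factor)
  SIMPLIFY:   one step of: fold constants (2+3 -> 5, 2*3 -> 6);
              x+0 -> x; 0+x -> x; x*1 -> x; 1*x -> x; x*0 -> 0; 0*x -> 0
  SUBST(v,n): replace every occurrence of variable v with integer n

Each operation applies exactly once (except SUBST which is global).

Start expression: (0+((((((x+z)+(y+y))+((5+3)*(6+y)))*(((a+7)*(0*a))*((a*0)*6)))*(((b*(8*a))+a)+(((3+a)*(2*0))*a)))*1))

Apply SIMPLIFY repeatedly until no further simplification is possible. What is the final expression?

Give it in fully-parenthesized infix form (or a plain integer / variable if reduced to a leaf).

Start: (0+((((((x+z)+(y+y))+((5+3)*(6+y)))*(((a+7)*(0*a))*((a*0)*6)))*(((b*(8*a))+a)+(((3+a)*(2*0))*a)))*1))
Step 1: at root: (0+((((((x+z)+(y+y))+((5+3)*(6+y)))*(((a+7)*(0*a))*((a*0)*6)))*(((b*(8*a))+a)+(((3+a)*(2*0))*a)))*1)) -> ((((((x+z)+(y+y))+((5+3)*(6+y)))*(((a+7)*(0*a))*((a*0)*6)))*(((b*(8*a))+a)+(((3+a)*(2*0))*a)))*1); overall: (0+((((((x+z)+(y+y))+((5+3)*(6+y)))*(((a+7)*(0*a))*((a*0)*6)))*(((b*(8*a))+a)+(((3+a)*(2*0))*a)))*1)) -> ((((((x+z)+(y+y))+((5+3)*(6+y)))*(((a+7)*(0*a))*((a*0)*6)))*(((b*(8*a))+a)+(((3+a)*(2*0))*a)))*1)
Step 2: at root: ((((((x+z)+(y+y))+((5+3)*(6+y)))*(((a+7)*(0*a))*((a*0)*6)))*(((b*(8*a))+a)+(((3+a)*(2*0))*a)))*1) -> (((((x+z)+(y+y))+((5+3)*(6+y)))*(((a+7)*(0*a))*((a*0)*6)))*(((b*(8*a))+a)+(((3+a)*(2*0))*a))); overall: ((((((x+z)+(y+y))+((5+3)*(6+y)))*(((a+7)*(0*a))*((a*0)*6)))*(((b*(8*a))+a)+(((3+a)*(2*0))*a)))*1) -> (((((x+z)+(y+y))+((5+3)*(6+y)))*(((a+7)*(0*a))*((a*0)*6)))*(((b*(8*a))+a)+(((3+a)*(2*0))*a)))
Step 3: at LLRL: (5+3) -> 8; overall: (((((x+z)+(y+y))+((5+3)*(6+y)))*(((a+7)*(0*a))*((a*0)*6)))*(((b*(8*a))+a)+(((3+a)*(2*0))*a))) -> (((((x+z)+(y+y))+(8*(6+y)))*(((a+7)*(0*a))*((a*0)*6)))*(((b*(8*a))+a)+(((3+a)*(2*0))*a)))
Step 4: at LRLR: (0*a) -> 0; overall: (((((x+z)+(y+y))+(8*(6+y)))*(((a+7)*(0*a))*((a*0)*6)))*(((b*(8*a))+a)+(((3+a)*(2*0))*a))) -> (((((x+z)+(y+y))+(8*(6+y)))*(((a+7)*0)*((a*0)*6)))*(((b*(8*a))+a)+(((3+a)*(2*0))*a)))
Step 5: at LRL: ((a+7)*0) -> 0; overall: (((((x+z)+(y+y))+(8*(6+y)))*(((a+7)*0)*((a*0)*6)))*(((b*(8*a))+a)+(((3+a)*(2*0))*a))) -> (((((x+z)+(y+y))+(8*(6+y)))*(0*((a*0)*6)))*(((b*(8*a))+a)+(((3+a)*(2*0))*a)))
Step 6: at LR: (0*((a*0)*6)) -> 0; overall: (((((x+z)+(y+y))+(8*(6+y)))*(0*((a*0)*6)))*(((b*(8*a))+a)+(((3+a)*(2*0))*a))) -> (((((x+z)+(y+y))+(8*(6+y)))*0)*(((b*(8*a))+a)+(((3+a)*(2*0))*a)))
Step 7: at L: ((((x+z)+(y+y))+(8*(6+y)))*0) -> 0; overall: (((((x+z)+(y+y))+(8*(6+y)))*0)*(((b*(8*a))+a)+(((3+a)*(2*0))*a))) -> (0*(((b*(8*a))+a)+(((3+a)*(2*0))*a)))
Step 8: at root: (0*(((b*(8*a))+a)+(((3+a)*(2*0))*a))) -> 0; overall: (0*(((b*(8*a))+a)+(((3+a)*(2*0))*a))) -> 0
Fixed point: 0

Answer: 0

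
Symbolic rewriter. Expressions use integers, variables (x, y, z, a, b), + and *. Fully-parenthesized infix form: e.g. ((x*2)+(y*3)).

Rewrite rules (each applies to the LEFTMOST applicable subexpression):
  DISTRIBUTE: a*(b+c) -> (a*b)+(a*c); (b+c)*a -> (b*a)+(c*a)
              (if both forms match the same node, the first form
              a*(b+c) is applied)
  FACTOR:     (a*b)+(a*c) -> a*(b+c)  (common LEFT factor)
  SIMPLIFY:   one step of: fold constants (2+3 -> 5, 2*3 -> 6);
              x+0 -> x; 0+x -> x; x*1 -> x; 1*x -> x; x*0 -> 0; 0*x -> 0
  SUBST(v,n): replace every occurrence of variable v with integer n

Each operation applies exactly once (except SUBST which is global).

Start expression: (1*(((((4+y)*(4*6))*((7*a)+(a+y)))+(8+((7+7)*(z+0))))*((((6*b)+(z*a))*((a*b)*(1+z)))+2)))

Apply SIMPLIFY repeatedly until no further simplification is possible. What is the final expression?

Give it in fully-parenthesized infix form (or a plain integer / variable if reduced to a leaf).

Start: (1*(((((4+y)*(4*6))*((7*a)+(a+y)))+(8+((7+7)*(z+0))))*((((6*b)+(z*a))*((a*b)*(1+z)))+2)))
Step 1: at root: (1*(((((4+y)*(4*6))*((7*a)+(a+y)))+(8+((7+7)*(z+0))))*((((6*b)+(z*a))*((a*b)*(1+z)))+2))) -> (((((4+y)*(4*6))*((7*a)+(a+y)))+(8+((7+7)*(z+0))))*((((6*b)+(z*a))*((a*b)*(1+z)))+2)); overall: (1*(((((4+y)*(4*6))*((7*a)+(a+y)))+(8+((7+7)*(z+0))))*((((6*b)+(z*a))*((a*b)*(1+z)))+2))) -> (((((4+y)*(4*6))*((7*a)+(a+y)))+(8+((7+7)*(z+0))))*((((6*b)+(z*a))*((a*b)*(1+z)))+2))
Step 2: at LLLR: (4*6) -> 24; overall: (((((4+y)*(4*6))*((7*a)+(a+y)))+(8+((7+7)*(z+0))))*((((6*b)+(z*a))*((a*b)*(1+z)))+2)) -> (((((4+y)*24)*((7*a)+(a+y)))+(8+((7+7)*(z+0))))*((((6*b)+(z*a))*((a*b)*(1+z)))+2))
Step 3: at LRRL: (7+7) -> 14; overall: (((((4+y)*24)*((7*a)+(a+y)))+(8+((7+7)*(z+0))))*((((6*b)+(z*a))*((a*b)*(1+z)))+2)) -> (((((4+y)*24)*((7*a)+(a+y)))+(8+(14*(z+0))))*((((6*b)+(z*a))*((a*b)*(1+z)))+2))
Step 4: at LRRR: (z+0) -> z; overall: (((((4+y)*24)*((7*a)+(a+y)))+(8+(14*(z+0))))*((((6*b)+(z*a))*((a*b)*(1+z)))+2)) -> (((((4+y)*24)*((7*a)+(a+y)))+(8+(14*z)))*((((6*b)+(z*a))*((a*b)*(1+z)))+2))
Fixed point: (((((4+y)*24)*((7*a)+(a+y)))+(8+(14*z)))*((((6*b)+(z*a))*((a*b)*(1+z)))+2))

Answer: (((((4+y)*24)*((7*a)+(a+y)))+(8+(14*z)))*((((6*b)+(z*a))*((a*b)*(1+z)))+2))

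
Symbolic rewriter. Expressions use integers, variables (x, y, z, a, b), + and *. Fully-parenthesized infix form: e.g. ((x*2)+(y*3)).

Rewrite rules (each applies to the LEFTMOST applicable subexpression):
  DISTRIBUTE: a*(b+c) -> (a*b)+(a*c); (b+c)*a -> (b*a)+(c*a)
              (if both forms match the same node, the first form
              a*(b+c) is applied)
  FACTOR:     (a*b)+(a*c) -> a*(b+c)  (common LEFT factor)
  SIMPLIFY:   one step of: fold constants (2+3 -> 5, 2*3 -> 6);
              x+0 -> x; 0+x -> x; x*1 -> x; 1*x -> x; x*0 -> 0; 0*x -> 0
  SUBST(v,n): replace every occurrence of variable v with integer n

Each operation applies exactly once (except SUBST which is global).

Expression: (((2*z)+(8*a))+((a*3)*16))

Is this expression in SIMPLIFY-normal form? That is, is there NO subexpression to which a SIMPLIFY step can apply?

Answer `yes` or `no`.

Expression: (((2*z)+(8*a))+((a*3)*16))
Scanning for simplifiable subexpressions (pre-order)...
  at root: (((2*z)+(8*a))+((a*3)*16)) (not simplifiable)
  at L: ((2*z)+(8*a)) (not simplifiable)
  at LL: (2*z) (not simplifiable)
  at LR: (8*a) (not simplifiable)
  at R: ((a*3)*16) (not simplifiable)
  at RL: (a*3) (not simplifiable)
Result: no simplifiable subexpression found -> normal form.

Answer: yes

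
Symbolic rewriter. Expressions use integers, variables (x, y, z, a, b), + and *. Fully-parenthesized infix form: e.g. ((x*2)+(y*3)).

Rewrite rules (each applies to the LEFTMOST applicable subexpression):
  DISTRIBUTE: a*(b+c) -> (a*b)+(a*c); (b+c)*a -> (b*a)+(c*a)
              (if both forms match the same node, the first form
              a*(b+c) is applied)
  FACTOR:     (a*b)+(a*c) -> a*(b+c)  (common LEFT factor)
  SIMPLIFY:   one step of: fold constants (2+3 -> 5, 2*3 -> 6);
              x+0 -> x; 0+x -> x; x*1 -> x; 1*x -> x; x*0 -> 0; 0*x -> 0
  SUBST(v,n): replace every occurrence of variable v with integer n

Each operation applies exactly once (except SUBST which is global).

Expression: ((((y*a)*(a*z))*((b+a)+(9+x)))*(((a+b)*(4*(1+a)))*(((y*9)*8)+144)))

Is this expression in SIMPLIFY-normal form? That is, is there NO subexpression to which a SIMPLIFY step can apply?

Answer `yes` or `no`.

Expression: ((((y*a)*(a*z))*((b+a)+(9+x)))*(((a+b)*(4*(1+a)))*(((y*9)*8)+144)))
Scanning for simplifiable subexpressions (pre-order)...
  at root: ((((y*a)*(a*z))*((b+a)+(9+x)))*(((a+b)*(4*(1+a)))*(((y*9)*8)+144))) (not simplifiable)
  at L: (((y*a)*(a*z))*((b+a)+(9+x))) (not simplifiable)
  at LL: ((y*a)*(a*z)) (not simplifiable)
  at LLL: (y*a) (not simplifiable)
  at LLR: (a*z) (not simplifiable)
  at LR: ((b+a)+(9+x)) (not simplifiable)
  at LRL: (b+a) (not simplifiable)
  at LRR: (9+x) (not simplifiable)
  at R: (((a+b)*(4*(1+a)))*(((y*9)*8)+144)) (not simplifiable)
  at RL: ((a+b)*(4*(1+a))) (not simplifiable)
  at RLL: (a+b) (not simplifiable)
  at RLR: (4*(1+a)) (not simplifiable)
  at RLRR: (1+a) (not simplifiable)
  at RR: (((y*9)*8)+144) (not simplifiable)
  at RRL: ((y*9)*8) (not simplifiable)
  at RRLL: (y*9) (not simplifiable)
Result: no simplifiable subexpression found -> normal form.

Answer: yes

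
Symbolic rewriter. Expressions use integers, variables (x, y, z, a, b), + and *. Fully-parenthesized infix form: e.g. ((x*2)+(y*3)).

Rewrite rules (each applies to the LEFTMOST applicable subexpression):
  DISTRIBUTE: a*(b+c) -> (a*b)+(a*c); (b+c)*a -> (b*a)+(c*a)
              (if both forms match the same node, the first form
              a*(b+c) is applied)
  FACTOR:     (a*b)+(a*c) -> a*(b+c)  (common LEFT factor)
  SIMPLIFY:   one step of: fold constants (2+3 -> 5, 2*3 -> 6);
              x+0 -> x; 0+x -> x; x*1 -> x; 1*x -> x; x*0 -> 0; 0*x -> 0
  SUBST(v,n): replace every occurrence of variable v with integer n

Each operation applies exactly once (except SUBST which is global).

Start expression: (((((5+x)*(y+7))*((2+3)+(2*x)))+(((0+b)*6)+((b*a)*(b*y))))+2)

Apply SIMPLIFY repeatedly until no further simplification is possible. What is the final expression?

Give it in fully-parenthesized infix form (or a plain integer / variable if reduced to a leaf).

Start: (((((5+x)*(y+7))*((2+3)+(2*x)))+(((0+b)*6)+((b*a)*(b*y))))+2)
Step 1: at LLRL: (2+3) -> 5; overall: (((((5+x)*(y+7))*((2+3)+(2*x)))+(((0+b)*6)+((b*a)*(b*y))))+2) -> (((((5+x)*(y+7))*(5+(2*x)))+(((0+b)*6)+((b*a)*(b*y))))+2)
Step 2: at LRLL: (0+b) -> b; overall: (((((5+x)*(y+7))*(5+(2*x)))+(((0+b)*6)+((b*a)*(b*y))))+2) -> (((((5+x)*(y+7))*(5+(2*x)))+((b*6)+((b*a)*(b*y))))+2)
Fixed point: (((((5+x)*(y+7))*(5+(2*x)))+((b*6)+((b*a)*(b*y))))+2)

Answer: (((((5+x)*(y+7))*(5+(2*x)))+((b*6)+((b*a)*(b*y))))+2)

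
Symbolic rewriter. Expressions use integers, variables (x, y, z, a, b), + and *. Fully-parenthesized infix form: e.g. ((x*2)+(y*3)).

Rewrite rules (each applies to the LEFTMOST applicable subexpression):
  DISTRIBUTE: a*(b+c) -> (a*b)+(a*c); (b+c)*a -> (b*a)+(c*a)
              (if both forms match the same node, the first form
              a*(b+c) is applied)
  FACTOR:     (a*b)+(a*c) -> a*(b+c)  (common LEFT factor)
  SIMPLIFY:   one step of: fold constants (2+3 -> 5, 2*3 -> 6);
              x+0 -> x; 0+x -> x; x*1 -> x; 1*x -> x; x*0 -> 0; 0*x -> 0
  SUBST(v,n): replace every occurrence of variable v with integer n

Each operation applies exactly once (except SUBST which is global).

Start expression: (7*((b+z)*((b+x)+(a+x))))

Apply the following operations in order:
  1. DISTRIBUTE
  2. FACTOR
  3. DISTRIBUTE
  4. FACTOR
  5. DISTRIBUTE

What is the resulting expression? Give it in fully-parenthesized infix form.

Answer: (7*(((b+z)*(b+x))+((b+z)*(a+x))))

Derivation:
Start: (7*((b+z)*((b+x)+(a+x))))
Apply DISTRIBUTE at R (target: ((b+z)*((b+x)+(a+x)))): (7*((b+z)*((b+x)+(a+x)))) -> (7*(((b+z)*(b+x))+((b+z)*(a+x))))
Apply FACTOR at R (target: (((b+z)*(b+x))+((b+z)*(a+x)))): (7*(((b+z)*(b+x))+((b+z)*(a+x)))) -> (7*((b+z)*((b+x)+(a+x))))
Apply DISTRIBUTE at R (target: ((b+z)*((b+x)+(a+x)))): (7*((b+z)*((b+x)+(a+x)))) -> (7*(((b+z)*(b+x))+((b+z)*(a+x))))
Apply FACTOR at R (target: (((b+z)*(b+x))+((b+z)*(a+x)))): (7*(((b+z)*(b+x))+((b+z)*(a+x)))) -> (7*((b+z)*((b+x)+(a+x))))
Apply DISTRIBUTE at R (target: ((b+z)*((b+x)+(a+x)))): (7*((b+z)*((b+x)+(a+x)))) -> (7*(((b+z)*(b+x))+((b+z)*(a+x))))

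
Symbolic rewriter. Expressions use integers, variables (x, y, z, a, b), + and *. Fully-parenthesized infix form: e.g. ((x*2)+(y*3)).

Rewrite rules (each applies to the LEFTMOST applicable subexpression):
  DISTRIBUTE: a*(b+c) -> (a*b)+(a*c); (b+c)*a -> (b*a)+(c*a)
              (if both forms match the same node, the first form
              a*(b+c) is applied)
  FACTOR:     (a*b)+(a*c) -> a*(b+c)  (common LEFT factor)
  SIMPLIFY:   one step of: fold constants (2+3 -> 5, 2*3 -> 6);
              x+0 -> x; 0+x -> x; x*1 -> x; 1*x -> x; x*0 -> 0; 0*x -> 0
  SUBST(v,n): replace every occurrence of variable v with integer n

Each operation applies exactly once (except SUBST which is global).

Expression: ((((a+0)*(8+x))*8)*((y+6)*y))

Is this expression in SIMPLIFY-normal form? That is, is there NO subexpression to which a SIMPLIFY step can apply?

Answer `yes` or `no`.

Expression: ((((a+0)*(8+x))*8)*((y+6)*y))
Scanning for simplifiable subexpressions (pre-order)...
  at root: ((((a+0)*(8+x))*8)*((y+6)*y)) (not simplifiable)
  at L: (((a+0)*(8+x))*8) (not simplifiable)
  at LL: ((a+0)*(8+x)) (not simplifiable)
  at LLL: (a+0) (SIMPLIFIABLE)
  at LLR: (8+x) (not simplifiable)
  at R: ((y+6)*y) (not simplifiable)
  at RL: (y+6) (not simplifiable)
Found simplifiable subexpr at path LLL: (a+0)
One SIMPLIFY step would give: (((a*(8+x))*8)*((y+6)*y))
-> NOT in normal form.

Answer: no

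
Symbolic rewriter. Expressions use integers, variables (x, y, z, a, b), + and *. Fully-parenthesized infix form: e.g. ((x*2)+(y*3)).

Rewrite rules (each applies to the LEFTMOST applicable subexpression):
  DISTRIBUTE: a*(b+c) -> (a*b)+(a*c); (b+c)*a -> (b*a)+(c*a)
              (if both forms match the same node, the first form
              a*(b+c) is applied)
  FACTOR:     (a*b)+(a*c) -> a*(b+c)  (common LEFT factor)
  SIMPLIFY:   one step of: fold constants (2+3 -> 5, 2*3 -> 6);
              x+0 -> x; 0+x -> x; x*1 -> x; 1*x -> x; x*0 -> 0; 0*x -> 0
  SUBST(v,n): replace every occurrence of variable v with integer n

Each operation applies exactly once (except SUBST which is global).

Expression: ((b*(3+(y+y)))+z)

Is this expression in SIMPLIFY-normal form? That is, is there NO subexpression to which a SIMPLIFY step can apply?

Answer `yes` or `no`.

Expression: ((b*(3+(y+y)))+z)
Scanning for simplifiable subexpressions (pre-order)...
  at root: ((b*(3+(y+y)))+z) (not simplifiable)
  at L: (b*(3+(y+y))) (not simplifiable)
  at LR: (3+(y+y)) (not simplifiable)
  at LRR: (y+y) (not simplifiable)
Result: no simplifiable subexpression found -> normal form.

Answer: yes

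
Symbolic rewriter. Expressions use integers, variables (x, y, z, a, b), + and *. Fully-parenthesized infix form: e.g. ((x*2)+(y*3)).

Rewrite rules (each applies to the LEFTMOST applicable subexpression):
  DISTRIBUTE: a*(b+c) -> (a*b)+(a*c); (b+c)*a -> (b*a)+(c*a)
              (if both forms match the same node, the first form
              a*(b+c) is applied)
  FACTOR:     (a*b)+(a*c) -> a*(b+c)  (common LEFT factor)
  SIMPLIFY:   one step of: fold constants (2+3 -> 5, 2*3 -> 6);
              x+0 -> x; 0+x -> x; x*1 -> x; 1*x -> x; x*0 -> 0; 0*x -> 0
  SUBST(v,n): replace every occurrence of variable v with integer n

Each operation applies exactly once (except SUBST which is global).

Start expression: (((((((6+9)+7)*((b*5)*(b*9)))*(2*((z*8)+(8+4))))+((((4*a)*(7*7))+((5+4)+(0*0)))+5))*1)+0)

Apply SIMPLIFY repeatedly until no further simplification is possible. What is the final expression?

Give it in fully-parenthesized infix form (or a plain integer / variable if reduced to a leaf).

Answer: (((22*((b*5)*(b*9)))*(2*((z*8)+12)))+((((4*a)*49)+9)+5))

Derivation:
Start: (((((((6+9)+7)*((b*5)*(b*9)))*(2*((z*8)+(8+4))))+((((4*a)*(7*7))+((5+4)+(0*0)))+5))*1)+0)
Step 1: at root: (((((((6+9)+7)*((b*5)*(b*9)))*(2*((z*8)+(8+4))))+((((4*a)*(7*7))+((5+4)+(0*0)))+5))*1)+0) -> ((((((6+9)+7)*((b*5)*(b*9)))*(2*((z*8)+(8+4))))+((((4*a)*(7*7))+((5+4)+(0*0)))+5))*1); overall: (((((((6+9)+7)*((b*5)*(b*9)))*(2*((z*8)+(8+4))))+((((4*a)*(7*7))+((5+4)+(0*0)))+5))*1)+0) -> ((((((6+9)+7)*((b*5)*(b*9)))*(2*((z*8)+(8+4))))+((((4*a)*(7*7))+((5+4)+(0*0)))+5))*1)
Step 2: at root: ((((((6+9)+7)*((b*5)*(b*9)))*(2*((z*8)+(8+4))))+((((4*a)*(7*7))+((5+4)+(0*0)))+5))*1) -> (((((6+9)+7)*((b*5)*(b*9)))*(2*((z*8)+(8+4))))+((((4*a)*(7*7))+((5+4)+(0*0)))+5)); overall: ((((((6+9)+7)*((b*5)*(b*9)))*(2*((z*8)+(8+4))))+((((4*a)*(7*7))+((5+4)+(0*0)))+5))*1) -> (((((6+9)+7)*((b*5)*(b*9)))*(2*((z*8)+(8+4))))+((((4*a)*(7*7))+((5+4)+(0*0)))+5))
Step 3: at LLLL: (6+9) -> 15; overall: (((((6+9)+7)*((b*5)*(b*9)))*(2*((z*8)+(8+4))))+((((4*a)*(7*7))+((5+4)+(0*0)))+5)) -> ((((15+7)*((b*5)*(b*9)))*(2*((z*8)+(8+4))))+((((4*a)*(7*7))+((5+4)+(0*0)))+5))
Step 4: at LLL: (15+7) -> 22; overall: ((((15+7)*((b*5)*(b*9)))*(2*((z*8)+(8+4))))+((((4*a)*(7*7))+((5+4)+(0*0)))+5)) -> (((22*((b*5)*(b*9)))*(2*((z*8)+(8+4))))+((((4*a)*(7*7))+((5+4)+(0*0)))+5))
Step 5: at LRRR: (8+4) -> 12; overall: (((22*((b*5)*(b*9)))*(2*((z*8)+(8+4))))+((((4*a)*(7*7))+((5+4)+(0*0)))+5)) -> (((22*((b*5)*(b*9)))*(2*((z*8)+12)))+((((4*a)*(7*7))+((5+4)+(0*0)))+5))
Step 6: at RLLR: (7*7) -> 49; overall: (((22*((b*5)*(b*9)))*(2*((z*8)+12)))+((((4*a)*(7*7))+((5+4)+(0*0)))+5)) -> (((22*((b*5)*(b*9)))*(2*((z*8)+12)))+((((4*a)*49)+((5+4)+(0*0)))+5))
Step 7: at RLRL: (5+4) -> 9; overall: (((22*((b*5)*(b*9)))*(2*((z*8)+12)))+((((4*a)*49)+((5+4)+(0*0)))+5)) -> (((22*((b*5)*(b*9)))*(2*((z*8)+12)))+((((4*a)*49)+(9+(0*0)))+5))
Step 8: at RLRR: (0*0) -> 0; overall: (((22*((b*5)*(b*9)))*(2*((z*8)+12)))+((((4*a)*49)+(9+(0*0)))+5)) -> (((22*((b*5)*(b*9)))*(2*((z*8)+12)))+((((4*a)*49)+(9+0))+5))
Step 9: at RLR: (9+0) -> 9; overall: (((22*((b*5)*(b*9)))*(2*((z*8)+12)))+((((4*a)*49)+(9+0))+5)) -> (((22*((b*5)*(b*9)))*(2*((z*8)+12)))+((((4*a)*49)+9)+5))
Fixed point: (((22*((b*5)*(b*9)))*(2*((z*8)+12)))+((((4*a)*49)+9)+5))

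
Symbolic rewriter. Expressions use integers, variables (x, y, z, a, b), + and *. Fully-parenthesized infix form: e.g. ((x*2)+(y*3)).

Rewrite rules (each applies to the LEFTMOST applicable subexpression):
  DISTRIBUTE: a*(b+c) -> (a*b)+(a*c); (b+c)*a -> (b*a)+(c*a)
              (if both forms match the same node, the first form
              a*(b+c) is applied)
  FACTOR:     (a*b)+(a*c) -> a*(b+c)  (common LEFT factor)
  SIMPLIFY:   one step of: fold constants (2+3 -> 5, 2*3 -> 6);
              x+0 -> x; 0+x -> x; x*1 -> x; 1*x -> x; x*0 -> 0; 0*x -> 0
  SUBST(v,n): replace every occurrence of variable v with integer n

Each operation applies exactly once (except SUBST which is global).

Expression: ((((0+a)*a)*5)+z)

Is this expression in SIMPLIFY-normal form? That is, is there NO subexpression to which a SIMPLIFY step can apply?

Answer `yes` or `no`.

Answer: no

Derivation:
Expression: ((((0+a)*a)*5)+z)
Scanning for simplifiable subexpressions (pre-order)...
  at root: ((((0+a)*a)*5)+z) (not simplifiable)
  at L: (((0+a)*a)*5) (not simplifiable)
  at LL: ((0+a)*a) (not simplifiable)
  at LLL: (0+a) (SIMPLIFIABLE)
Found simplifiable subexpr at path LLL: (0+a)
One SIMPLIFY step would give: (((a*a)*5)+z)
-> NOT in normal form.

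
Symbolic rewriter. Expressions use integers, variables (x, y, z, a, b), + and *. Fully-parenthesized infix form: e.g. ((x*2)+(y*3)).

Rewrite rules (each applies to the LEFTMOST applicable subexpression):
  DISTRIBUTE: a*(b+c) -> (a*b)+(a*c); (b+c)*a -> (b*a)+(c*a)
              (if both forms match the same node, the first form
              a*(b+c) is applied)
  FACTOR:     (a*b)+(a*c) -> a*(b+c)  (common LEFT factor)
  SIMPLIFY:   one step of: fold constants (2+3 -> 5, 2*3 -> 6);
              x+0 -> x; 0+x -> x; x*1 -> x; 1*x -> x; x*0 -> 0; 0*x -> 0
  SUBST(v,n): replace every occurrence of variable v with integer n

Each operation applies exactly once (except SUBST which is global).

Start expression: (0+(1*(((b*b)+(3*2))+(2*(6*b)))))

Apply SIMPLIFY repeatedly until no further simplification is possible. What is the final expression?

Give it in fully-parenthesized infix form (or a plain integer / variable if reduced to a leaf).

Start: (0+(1*(((b*b)+(3*2))+(2*(6*b)))))
Step 1: at root: (0+(1*(((b*b)+(3*2))+(2*(6*b))))) -> (1*(((b*b)+(3*2))+(2*(6*b)))); overall: (0+(1*(((b*b)+(3*2))+(2*(6*b))))) -> (1*(((b*b)+(3*2))+(2*(6*b))))
Step 2: at root: (1*(((b*b)+(3*2))+(2*(6*b)))) -> (((b*b)+(3*2))+(2*(6*b))); overall: (1*(((b*b)+(3*2))+(2*(6*b)))) -> (((b*b)+(3*2))+(2*(6*b)))
Step 3: at LR: (3*2) -> 6; overall: (((b*b)+(3*2))+(2*(6*b))) -> (((b*b)+6)+(2*(6*b)))
Fixed point: (((b*b)+6)+(2*(6*b)))

Answer: (((b*b)+6)+(2*(6*b)))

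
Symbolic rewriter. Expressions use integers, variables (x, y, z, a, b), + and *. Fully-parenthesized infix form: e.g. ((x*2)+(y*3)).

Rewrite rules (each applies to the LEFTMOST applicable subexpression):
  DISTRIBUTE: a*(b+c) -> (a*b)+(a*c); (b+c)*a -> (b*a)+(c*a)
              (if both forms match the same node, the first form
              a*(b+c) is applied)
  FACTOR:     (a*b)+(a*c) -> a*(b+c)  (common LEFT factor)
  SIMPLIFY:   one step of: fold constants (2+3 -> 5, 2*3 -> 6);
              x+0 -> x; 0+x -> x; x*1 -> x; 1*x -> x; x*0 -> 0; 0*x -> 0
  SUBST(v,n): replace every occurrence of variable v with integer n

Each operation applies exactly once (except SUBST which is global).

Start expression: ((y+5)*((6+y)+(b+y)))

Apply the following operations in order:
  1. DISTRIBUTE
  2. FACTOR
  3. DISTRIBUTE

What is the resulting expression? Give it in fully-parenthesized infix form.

Answer: (((y+5)*(6+y))+((y+5)*(b+y)))

Derivation:
Start: ((y+5)*((6+y)+(b+y)))
Apply DISTRIBUTE at root (target: ((y+5)*((6+y)+(b+y)))): ((y+5)*((6+y)+(b+y))) -> (((y+5)*(6+y))+((y+5)*(b+y)))
Apply FACTOR at root (target: (((y+5)*(6+y))+((y+5)*(b+y)))): (((y+5)*(6+y))+((y+5)*(b+y))) -> ((y+5)*((6+y)+(b+y)))
Apply DISTRIBUTE at root (target: ((y+5)*((6+y)+(b+y)))): ((y+5)*((6+y)+(b+y))) -> (((y+5)*(6+y))+((y+5)*(b+y)))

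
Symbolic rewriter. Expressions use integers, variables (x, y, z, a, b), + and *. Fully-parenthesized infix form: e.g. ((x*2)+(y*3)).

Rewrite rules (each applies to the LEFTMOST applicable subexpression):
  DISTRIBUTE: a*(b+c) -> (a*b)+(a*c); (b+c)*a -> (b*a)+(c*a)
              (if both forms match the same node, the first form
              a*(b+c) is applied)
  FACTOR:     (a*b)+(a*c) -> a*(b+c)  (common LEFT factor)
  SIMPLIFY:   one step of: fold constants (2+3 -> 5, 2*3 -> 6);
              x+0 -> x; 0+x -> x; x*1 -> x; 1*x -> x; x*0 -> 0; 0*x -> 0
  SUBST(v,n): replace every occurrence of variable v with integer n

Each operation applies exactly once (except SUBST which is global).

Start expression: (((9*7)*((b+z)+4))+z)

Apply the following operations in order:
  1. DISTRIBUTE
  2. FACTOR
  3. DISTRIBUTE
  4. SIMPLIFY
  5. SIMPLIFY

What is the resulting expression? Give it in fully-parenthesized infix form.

Answer: (((63*(b+z))+(63*4))+z)

Derivation:
Start: (((9*7)*((b+z)+4))+z)
Apply DISTRIBUTE at L (target: ((9*7)*((b+z)+4))): (((9*7)*((b+z)+4))+z) -> ((((9*7)*(b+z))+((9*7)*4))+z)
Apply FACTOR at L (target: (((9*7)*(b+z))+((9*7)*4))): ((((9*7)*(b+z))+((9*7)*4))+z) -> (((9*7)*((b+z)+4))+z)
Apply DISTRIBUTE at L (target: ((9*7)*((b+z)+4))): (((9*7)*((b+z)+4))+z) -> ((((9*7)*(b+z))+((9*7)*4))+z)
Apply SIMPLIFY at LLL (target: (9*7)): ((((9*7)*(b+z))+((9*7)*4))+z) -> (((63*(b+z))+((9*7)*4))+z)
Apply SIMPLIFY at LRL (target: (9*7)): (((63*(b+z))+((9*7)*4))+z) -> (((63*(b+z))+(63*4))+z)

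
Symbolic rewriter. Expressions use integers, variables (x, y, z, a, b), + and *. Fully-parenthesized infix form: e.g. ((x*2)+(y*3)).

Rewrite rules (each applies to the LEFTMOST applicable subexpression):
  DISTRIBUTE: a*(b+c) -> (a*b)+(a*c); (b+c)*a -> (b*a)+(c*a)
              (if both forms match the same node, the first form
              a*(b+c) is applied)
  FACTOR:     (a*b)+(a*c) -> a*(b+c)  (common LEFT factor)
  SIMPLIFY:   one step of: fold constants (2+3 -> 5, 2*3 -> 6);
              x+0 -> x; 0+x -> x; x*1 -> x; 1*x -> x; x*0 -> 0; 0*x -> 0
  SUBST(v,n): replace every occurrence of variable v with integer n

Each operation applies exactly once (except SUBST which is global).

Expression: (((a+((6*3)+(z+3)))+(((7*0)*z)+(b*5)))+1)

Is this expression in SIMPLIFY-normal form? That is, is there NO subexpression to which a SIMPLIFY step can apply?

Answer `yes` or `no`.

Answer: no

Derivation:
Expression: (((a+((6*3)+(z+3)))+(((7*0)*z)+(b*5)))+1)
Scanning for simplifiable subexpressions (pre-order)...
  at root: (((a+((6*3)+(z+3)))+(((7*0)*z)+(b*5)))+1) (not simplifiable)
  at L: ((a+((6*3)+(z+3)))+(((7*0)*z)+(b*5))) (not simplifiable)
  at LL: (a+((6*3)+(z+3))) (not simplifiable)
  at LLR: ((6*3)+(z+3)) (not simplifiable)
  at LLRL: (6*3) (SIMPLIFIABLE)
  at LLRR: (z+3) (not simplifiable)
  at LR: (((7*0)*z)+(b*5)) (not simplifiable)
  at LRL: ((7*0)*z) (not simplifiable)
  at LRLL: (7*0) (SIMPLIFIABLE)
  at LRR: (b*5) (not simplifiable)
Found simplifiable subexpr at path LLRL: (6*3)
One SIMPLIFY step would give: (((a+(18+(z+3)))+(((7*0)*z)+(b*5)))+1)
-> NOT in normal form.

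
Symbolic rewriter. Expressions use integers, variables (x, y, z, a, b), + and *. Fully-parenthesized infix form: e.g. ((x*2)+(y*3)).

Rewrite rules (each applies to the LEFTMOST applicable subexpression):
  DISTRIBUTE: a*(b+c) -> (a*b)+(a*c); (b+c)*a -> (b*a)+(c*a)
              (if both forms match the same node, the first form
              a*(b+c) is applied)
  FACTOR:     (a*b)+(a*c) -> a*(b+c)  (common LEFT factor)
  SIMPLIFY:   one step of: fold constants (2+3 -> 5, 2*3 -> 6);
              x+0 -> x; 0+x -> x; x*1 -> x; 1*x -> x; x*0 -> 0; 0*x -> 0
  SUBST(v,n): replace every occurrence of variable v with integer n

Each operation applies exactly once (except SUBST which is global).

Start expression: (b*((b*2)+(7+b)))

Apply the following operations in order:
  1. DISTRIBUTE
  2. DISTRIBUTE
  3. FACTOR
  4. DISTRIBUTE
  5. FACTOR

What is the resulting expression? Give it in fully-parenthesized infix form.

Answer: ((b*(b*2))+(b*(7+b)))

Derivation:
Start: (b*((b*2)+(7+b)))
Apply DISTRIBUTE at root (target: (b*((b*2)+(7+b)))): (b*((b*2)+(7+b))) -> ((b*(b*2))+(b*(7+b)))
Apply DISTRIBUTE at R (target: (b*(7+b))): ((b*(b*2))+(b*(7+b))) -> ((b*(b*2))+((b*7)+(b*b)))
Apply FACTOR at R (target: ((b*7)+(b*b))): ((b*(b*2))+((b*7)+(b*b))) -> ((b*(b*2))+(b*(7+b)))
Apply DISTRIBUTE at R (target: (b*(7+b))): ((b*(b*2))+(b*(7+b))) -> ((b*(b*2))+((b*7)+(b*b)))
Apply FACTOR at R (target: ((b*7)+(b*b))): ((b*(b*2))+((b*7)+(b*b))) -> ((b*(b*2))+(b*(7+b)))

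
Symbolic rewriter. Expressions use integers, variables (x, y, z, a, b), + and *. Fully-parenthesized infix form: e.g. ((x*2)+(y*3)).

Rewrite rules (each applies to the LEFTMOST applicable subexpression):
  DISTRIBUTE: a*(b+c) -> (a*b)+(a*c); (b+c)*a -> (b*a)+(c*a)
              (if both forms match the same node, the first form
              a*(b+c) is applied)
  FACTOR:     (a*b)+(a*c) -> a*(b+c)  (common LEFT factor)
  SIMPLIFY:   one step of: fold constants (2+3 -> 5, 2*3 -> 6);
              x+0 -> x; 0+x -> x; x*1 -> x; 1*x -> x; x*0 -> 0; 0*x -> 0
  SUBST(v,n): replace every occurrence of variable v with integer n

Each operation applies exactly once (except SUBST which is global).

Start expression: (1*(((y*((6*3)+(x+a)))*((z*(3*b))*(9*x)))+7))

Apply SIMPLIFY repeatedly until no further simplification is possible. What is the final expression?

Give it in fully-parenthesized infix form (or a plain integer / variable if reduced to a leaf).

Start: (1*(((y*((6*3)+(x+a)))*((z*(3*b))*(9*x)))+7))
Step 1: at root: (1*(((y*((6*3)+(x+a)))*((z*(3*b))*(9*x)))+7)) -> (((y*((6*3)+(x+a)))*((z*(3*b))*(9*x)))+7); overall: (1*(((y*((6*3)+(x+a)))*((z*(3*b))*(9*x)))+7)) -> (((y*((6*3)+(x+a)))*((z*(3*b))*(9*x)))+7)
Step 2: at LLRL: (6*3) -> 18; overall: (((y*((6*3)+(x+a)))*((z*(3*b))*(9*x)))+7) -> (((y*(18+(x+a)))*((z*(3*b))*(9*x)))+7)
Fixed point: (((y*(18+(x+a)))*((z*(3*b))*(9*x)))+7)

Answer: (((y*(18+(x+a)))*((z*(3*b))*(9*x)))+7)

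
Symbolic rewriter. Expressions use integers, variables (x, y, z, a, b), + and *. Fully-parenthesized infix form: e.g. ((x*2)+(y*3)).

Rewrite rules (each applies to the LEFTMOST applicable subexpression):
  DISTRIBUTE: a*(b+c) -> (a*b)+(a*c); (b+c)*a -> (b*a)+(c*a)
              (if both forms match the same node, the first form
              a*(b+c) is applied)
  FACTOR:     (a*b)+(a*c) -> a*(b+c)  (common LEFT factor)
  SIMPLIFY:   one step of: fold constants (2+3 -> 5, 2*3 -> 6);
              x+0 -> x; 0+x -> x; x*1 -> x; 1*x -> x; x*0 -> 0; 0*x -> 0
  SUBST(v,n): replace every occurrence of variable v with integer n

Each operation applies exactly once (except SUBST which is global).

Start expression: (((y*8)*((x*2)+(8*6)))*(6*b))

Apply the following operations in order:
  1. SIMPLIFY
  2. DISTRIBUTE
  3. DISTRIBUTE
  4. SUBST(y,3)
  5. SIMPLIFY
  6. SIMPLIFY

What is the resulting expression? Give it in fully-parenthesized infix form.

Answer: (((24*(x*2))*(6*b))+((24*48)*(6*b)))

Derivation:
Start: (((y*8)*((x*2)+(8*6)))*(6*b))
Apply SIMPLIFY at LRR (target: (8*6)): (((y*8)*((x*2)+(8*6)))*(6*b)) -> (((y*8)*((x*2)+48))*(6*b))
Apply DISTRIBUTE at L (target: ((y*8)*((x*2)+48))): (((y*8)*((x*2)+48))*(6*b)) -> ((((y*8)*(x*2))+((y*8)*48))*(6*b))
Apply DISTRIBUTE at root (target: ((((y*8)*(x*2))+((y*8)*48))*(6*b))): ((((y*8)*(x*2))+((y*8)*48))*(6*b)) -> ((((y*8)*(x*2))*(6*b))+(((y*8)*48)*(6*b)))
Apply SUBST(y,3): ((((y*8)*(x*2))*(6*b))+(((y*8)*48)*(6*b))) -> ((((3*8)*(x*2))*(6*b))+(((3*8)*48)*(6*b)))
Apply SIMPLIFY at LLL (target: (3*8)): ((((3*8)*(x*2))*(6*b))+(((3*8)*48)*(6*b))) -> (((24*(x*2))*(6*b))+(((3*8)*48)*(6*b)))
Apply SIMPLIFY at RLL (target: (3*8)): (((24*(x*2))*(6*b))+(((3*8)*48)*(6*b))) -> (((24*(x*2))*(6*b))+((24*48)*(6*b)))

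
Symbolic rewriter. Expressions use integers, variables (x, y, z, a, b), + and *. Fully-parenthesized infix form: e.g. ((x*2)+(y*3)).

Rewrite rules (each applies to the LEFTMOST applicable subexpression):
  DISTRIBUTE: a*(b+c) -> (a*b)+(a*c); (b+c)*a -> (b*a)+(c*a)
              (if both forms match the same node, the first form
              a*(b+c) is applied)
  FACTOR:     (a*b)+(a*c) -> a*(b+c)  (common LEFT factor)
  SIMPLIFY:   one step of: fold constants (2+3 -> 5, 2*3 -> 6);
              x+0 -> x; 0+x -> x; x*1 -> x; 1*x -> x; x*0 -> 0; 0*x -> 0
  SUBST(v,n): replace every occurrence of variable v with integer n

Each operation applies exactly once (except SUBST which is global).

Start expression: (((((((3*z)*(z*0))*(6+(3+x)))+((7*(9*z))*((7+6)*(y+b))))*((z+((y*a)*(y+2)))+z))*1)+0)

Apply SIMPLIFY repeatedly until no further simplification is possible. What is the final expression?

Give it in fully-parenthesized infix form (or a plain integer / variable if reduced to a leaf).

Start: (((((((3*z)*(z*0))*(6+(3+x)))+((7*(9*z))*((7+6)*(y+b))))*((z+((y*a)*(y+2)))+z))*1)+0)
Step 1: at root: (((((((3*z)*(z*0))*(6+(3+x)))+((7*(9*z))*((7+6)*(y+b))))*((z+((y*a)*(y+2)))+z))*1)+0) -> ((((((3*z)*(z*0))*(6+(3+x)))+((7*(9*z))*((7+6)*(y+b))))*((z+((y*a)*(y+2)))+z))*1); overall: (((((((3*z)*(z*0))*(6+(3+x)))+((7*(9*z))*((7+6)*(y+b))))*((z+((y*a)*(y+2)))+z))*1)+0) -> ((((((3*z)*(z*0))*(6+(3+x)))+((7*(9*z))*((7+6)*(y+b))))*((z+((y*a)*(y+2)))+z))*1)
Step 2: at root: ((((((3*z)*(z*0))*(6+(3+x)))+((7*(9*z))*((7+6)*(y+b))))*((z+((y*a)*(y+2)))+z))*1) -> (((((3*z)*(z*0))*(6+(3+x)))+((7*(9*z))*((7+6)*(y+b))))*((z+((y*a)*(y+2)))+z)); overall: ((((((3*z)*(z*0))*(6+(3+x)))+((7*(9*z))*((7+6)*(y+b))))*((z+((y*a)*(y+2)))+z))*1) -> (((((3*z)*(z*0))*(6+(3+x)))+((7*(9*z))*((7+6)*(y+b))))*((z+((y*a)*(y+2)))+z))
Step 3: at LLLR: (z*0) -> 0; overall: (((((3*z)*(z*0))*(6+(3+x)))+((7*(9*z))*((7+6)*(y+b))))*((z+((y*a)*(y+2)))+z)) -> (((((3*z)*0)*(6+(3+x)))+((7*(9*z))*((7+6)*(y+b))))*((z+((y*a)*(y+2)))+z))
Step 4: at LLL: ((3*z)*0) -> 0; overall: (((((3*z)*0)*(6+(3+x)))+((7*(9*z))*((7+6)*(y+b))))*((z+((y*a)*(y+2)))+z)) -> (((0*(6+(3+x)))+((7*(9*z))*((7+6)*(y+b))))*((z+((y*a)*(y+2)))+z))
Step 5: at LL: (0*(6+(3+x))) -> 0; overall: (((0*(6+(3+x)))+((7*(9*z))*((7+6)*(y+b))))*((z+((y*a)*(y+2)))+z)) -> ((0+((7*(9*z))*((7+6)*(y+b))))*((z+((y*a)*(y+2)))+z))
Step 6: at L: (0+((7*(9*z))*((7+6)*(y+b)))) -> ((7*(9*z))*((7+6)*(y+b))); overall: ((0+((7*(9*z))*((7+6)*(y+b))))*((z+((y*a)*(y+2)))+z)) -> (((7*(9*z))*((7+6)*(y+b)))*((z+((y*a)*(y+2)))+z))
Step 7: at LRL: (7+6) -> 13; overall: (((7*(9*z))*((7+6)*(y+b)))*((z+((y*a)*(y+2)))+z)) -> (((7*(9*z))*(13*(y+b)))*((z+((y*a)*(y+2)))+z))
Fixed point: (((7*(9*z))*(13*(y+b)))*((z+((y*a)*(y+2)))+z))

Answer: (((7*(9*z))*(13*(y+b)))*((z+((y*a)*(y+2)))+z))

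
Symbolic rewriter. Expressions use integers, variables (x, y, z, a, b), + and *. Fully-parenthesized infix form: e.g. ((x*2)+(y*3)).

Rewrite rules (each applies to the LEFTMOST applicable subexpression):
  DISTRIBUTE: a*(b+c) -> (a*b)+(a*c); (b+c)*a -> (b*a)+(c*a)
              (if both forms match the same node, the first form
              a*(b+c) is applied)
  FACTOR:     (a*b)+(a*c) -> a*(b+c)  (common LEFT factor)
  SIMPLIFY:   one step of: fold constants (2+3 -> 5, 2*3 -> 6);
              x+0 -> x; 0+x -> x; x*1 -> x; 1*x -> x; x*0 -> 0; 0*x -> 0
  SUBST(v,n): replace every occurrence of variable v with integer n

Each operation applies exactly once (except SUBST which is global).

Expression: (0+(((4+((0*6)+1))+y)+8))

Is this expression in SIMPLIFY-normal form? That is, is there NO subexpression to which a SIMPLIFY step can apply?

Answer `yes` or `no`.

Expression: (0+(((4+((0*6)+1))+y)+8))
Scanning for simplifiable subexpressions (pre-order)...
  at root: (0+(((4+((0*6)+1))+y)+8)) (SIMPLIFIABLE)
  at R: (((4+((0*6)+1))+y)+8) (not simplifiable)
  at RL: ((4+((0*6)+1))+y) (not simplifiable)
  at RLL: (4+((0*6)+1)) (not simplifiable)
  at RLLR: ((0*6)+1) (not simplifiable)
  at RLLRL: (0*6) (SIMPLIFIABLE)
Found simplifiable subexpr at path root: (0+(((4+((0*6)+1))+y)+8))
One SIMPLIFY step would give: (((4+((0*6)+1))+y)+8)
-> NOT in normal form.

Answer: no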